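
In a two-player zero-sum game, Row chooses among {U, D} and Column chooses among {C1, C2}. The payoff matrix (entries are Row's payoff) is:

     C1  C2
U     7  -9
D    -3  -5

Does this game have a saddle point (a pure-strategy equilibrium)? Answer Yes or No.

Yes

Row minima: U → -9, D → -5; maximin = -5.
Column maxima: C1 → 7, C2 → -5; minimax = -5.
maximin = minimax = -5, so a saddle point exists.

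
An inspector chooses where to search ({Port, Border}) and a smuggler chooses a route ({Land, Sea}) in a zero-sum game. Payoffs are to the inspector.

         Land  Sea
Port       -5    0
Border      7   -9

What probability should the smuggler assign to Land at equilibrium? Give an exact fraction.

3/7

Row minima: Port → -5, Border → -9; maximin = -5.
Column maxima: Land → 7, Sea → 0; minimax = 0.
-5 ≠ 0, so there is no saddle point; optimal play is mixed.
Let the inspector play Port with probability p. Expected payoff against Land: (-5)p + 7(1−p) = −12p + 7; against Sea: 0p + (-9)(1−p) = 9p − 9.
Setting these equal: −12p + 7 = 9p − 9 ⇒ −21p = -16 ⇒ p = 16/21, and the value is (-12)·(16/21) + 7 = -15/7.
For the smuggler: with q = P(Land), equating Port's and Border's payoffs gives −5q = 16q − 9 ⇒ q = 3/7.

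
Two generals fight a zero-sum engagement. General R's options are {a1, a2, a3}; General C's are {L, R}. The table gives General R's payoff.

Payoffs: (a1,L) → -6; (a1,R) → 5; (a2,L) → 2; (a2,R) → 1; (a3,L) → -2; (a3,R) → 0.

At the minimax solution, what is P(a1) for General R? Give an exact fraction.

Row minima: a1 → -6, a2 → 1, a3 → -2; maximin = 1.
Column maxima: L → 2, R → 5; minimax = 2.
1 ≠ 2, so there is no saddle point; optimal play is mixed.
a3 is strictly dominated by a2, so General R never plays it.
On the remaining 2×2 (a1, a2 vs L, R):
Let General R play a1 with probability p. Expected payoff against L: (-6)p + 2(1−p) = −8p + 2; against R: 5p + 1(1−p) = 4p + 1.
Setting these equal: −8p + 2 = 4p + 1 ⇒ −12p = -1 ⇒ p = 1/12, and the value is (-8)·(1/12) + 2 = 4/3.
For General C: with q = P(L), equating a1's and a2's payoffs gives −11q + 5 = q + 1 ⇒ q = 1/3.

1/12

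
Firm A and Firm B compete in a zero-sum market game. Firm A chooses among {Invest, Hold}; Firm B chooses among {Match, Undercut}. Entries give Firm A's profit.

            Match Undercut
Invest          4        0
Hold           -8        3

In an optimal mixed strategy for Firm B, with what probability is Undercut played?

4/5

Row minima: Invest → 0, Hold → -8; maximin = 0.
Column maxima: Match → 4, Undercut → 3; minimax = 3.
0 ≠ 3, so there is no saddle point; optimal play is mixed.
Let Firm A play Invest with probability p. Expected payoff against Match: 4p + (-8)(1−p) = 12p − 8; against Undercut: 0p + 3(1−p) = −3p + 3.
Setting these equal: 12p − 8 = −3p + 3 ⇒ 15p = 11 ⇒ p = 11/15, and the value is (12)·(11/15) − 8 = 4/5.
For Firm B: with q = P(Match), equating Invest's and Hold's payoffs gives 4q = −11q + 3 ⇒ q = 1/5.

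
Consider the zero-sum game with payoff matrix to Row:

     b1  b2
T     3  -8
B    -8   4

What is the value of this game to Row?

-52/23

Row minima: T → -8, B → -8; maximin = -8.
Column maxima: b1 → 3, b2 → 4; minimax = 3.
-8 ≠ 3, so there is no saddle point; optimal play is mixed.
Let Row play T with probability p. Expected payoff against b1: 3p + (-8)(1−p) = 11p − 8; against b2: (-8)p + 4(1−p) = −12p + 4.
Setting these equal: 11p − 8 = −12p + 4 ⇒ 23p = 12 ⇒ p = 12/23, and the value is (11)·(12/23) − 8 = -52/23.
For Column: with q = P(b1), equating T's and B's payoffs gives 11q − 8 = −12q + 4 ⇒ q = 12/23.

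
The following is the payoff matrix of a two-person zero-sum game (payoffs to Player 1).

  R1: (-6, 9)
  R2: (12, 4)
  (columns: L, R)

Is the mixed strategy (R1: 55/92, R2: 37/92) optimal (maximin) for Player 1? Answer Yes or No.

Against L this mix gives (55/92)·(-6) + (37/92)·12 = 57/46.
Against R this mix gives (55/92)·9 + (37/92)·4 = 643/92.
Player 2 will play L, holding Player 1 to 57/46. Shifting weight toward the row that does better against L would raise this floor (the equalizing mix achieves 132/23 against both L and R), so the proposed strategy is not optimal.

No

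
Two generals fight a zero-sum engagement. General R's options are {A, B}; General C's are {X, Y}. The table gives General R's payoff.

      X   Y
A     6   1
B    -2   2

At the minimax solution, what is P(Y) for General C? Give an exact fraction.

Row minima: A → 1, B → -2; maximin = 1.
Column maxima: X → 6, Y → 2; minimax = 2.
1 ≠ 2, so there is no saddle point; optimal play is mixed.
Let General R play A with probability p. Expected payoff against X: 6p + (-2)(1−p) = 8p − 2; against Y: 1p + 2(1−p) = −p + 2.
Setting these equal: 8p − 2 = −p + 2 ⇒ 9p = 4 ⇒ p = 4/9, and the value is (8)·(4/9) − 2 = 14/9.
For General C: with q = P(X), equating A's and B's payoffs gives 5q + 1 = −4q + 2 ⇒ q = 1/9.

8/9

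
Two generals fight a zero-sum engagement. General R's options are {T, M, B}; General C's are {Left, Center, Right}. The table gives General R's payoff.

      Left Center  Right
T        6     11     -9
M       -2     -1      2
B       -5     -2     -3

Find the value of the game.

-6/19

Row minima: T → -9, M → -2, B → -5; maximin = -2.
Column maxima: Left → 6, Center → 11, Right → 2; minimax = 2.
-2 ≠ 2, so there is no saddle point; optimal play is mixed.
B is strictly dominated by M, so General R never plays it.
Center is strictly dominated by Left (it gives General R strictly more in every row), so General C never plays it.
On the remaining 2×2 (T, M vs Left, Right):
Let General R play T with probability p. Expected payoff against Left: 6p + (-2)(1−p) = 8p − 2; against Right: (-9)p + 2(1−p) = −11p + 2.
Setting these equal: 8p − 2 = −11p + 2 ⇒ 19p = 4 ⇒ p = 4/19, and the value is (8)·(4/19) − 2 = -6/19.
For General C: with q = P(Left), equating T's and M's payoffs gives 15q − 9 = −4q + 2 ⇒ q = 11/19.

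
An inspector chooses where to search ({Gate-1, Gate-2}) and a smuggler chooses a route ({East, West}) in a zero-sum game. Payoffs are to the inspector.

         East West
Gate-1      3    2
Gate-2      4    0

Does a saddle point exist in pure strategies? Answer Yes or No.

Yes

Row minima: Gate-1 → 2, Gate-2 → 0; maximin = 2.
Column maxima: East → 4, West → 2; minimax = 2.
maximin = minimax = 2, so a saddle point exists.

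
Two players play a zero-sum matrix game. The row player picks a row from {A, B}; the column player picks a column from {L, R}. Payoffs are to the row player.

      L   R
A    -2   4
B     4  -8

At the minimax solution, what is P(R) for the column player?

Row minima: A → -2, B → -8; maximin = -2.
Column maxima: L → 4, R → 4; minimax = 4.
-2 ≠ 4, so there is no saddle point; optimal play is mixed.
Let the row player play A with probability p. Expected payoff against L: (-2)p + 4(1−p) = −6p + 4; against R: 4p + (-8)(1−p) = 12p − 8.
Setting these equal: −6p + 4 = 12p − 8 ⇒ −18p = -12 ⇒ p = 2/3, and the value is (-6)·(2/3) + 4 = 0.
For the column player: with q = P(L), equating A's and B's payoffs gives −6q + 4 = 12q − 8 ⇒ q = 2/3.

1/3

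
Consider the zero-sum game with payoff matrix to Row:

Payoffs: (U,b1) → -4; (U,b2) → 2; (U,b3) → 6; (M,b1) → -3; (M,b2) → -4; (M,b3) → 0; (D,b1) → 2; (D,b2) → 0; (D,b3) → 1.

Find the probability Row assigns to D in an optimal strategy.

3/4

Row minima: U → -4, M → -4, D → 0; maximin = 0.
Column maxima: b1 → 2, b2 → 2, b3 → 6; minimax = 2.
0 ≠ 2, so there is no saddle point; optimal play is mixed.
M is strictly dominated by D, so Row never plays it.
b3 is strictly dominated by b2 (it gives Row strictly more in every row), so Column never plays it.
On the remaining 2×2 (U, D vs b1, b2):
Let Row play U with probability p. Expected payoff against b1: (-4)p + 2(1−p) = −6p + 2; against b2: 2p + 0(1−p) = 2p.
Setting these equal: −6p + 2 = 2p ⇒ −8p = -2 ⇒ p = 1/4, and the value is (-6)·(1/4) + 2 = 1/2.
For Column: with q = P(b1), equating U's and D's payoffs gives −6q + 2 = 2q ⇒ q = 1/4.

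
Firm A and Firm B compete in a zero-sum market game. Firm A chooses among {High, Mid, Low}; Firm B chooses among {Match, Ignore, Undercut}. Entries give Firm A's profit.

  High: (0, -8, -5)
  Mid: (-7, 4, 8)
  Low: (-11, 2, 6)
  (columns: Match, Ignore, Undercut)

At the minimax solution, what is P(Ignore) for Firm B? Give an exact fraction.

7/19

Row minima: High → -8, Mid → -7, Low → -11; maximin = -7.
Column maxima: Match → 0, Ignore → 4, Undercut → 8; minimax = 0.
-7 ≠ 0, so there is no saddle point; optimal play is mixed.
Low is strictly dominated by Mid, so Firm A never plays it.
Undercut is strictly dominated by Ignore (it gives Firm A strictly more in every row), so Firm B never plays it.
On the remaining 2×2 (High, Mid vs Match, Ignore):
Let Firm A play High with probability p. Expected payoff against Match: 0p + (-7)(1−p) = 7p − 7; against Ignore: (-8)p + 4(1−p) = −12p + 4.
Setting these equal: 7p − 7 = −12p + 4 ⇒ 19p = 11 ⇒ p = 11/19, and the value is (7)·(11/19) − 7 = -56/19.
For Firm B: with q = P(Match), equating High's and Mid's payoffs gives 8q − 8 = −11q + 4 ⇒ q = 12/19.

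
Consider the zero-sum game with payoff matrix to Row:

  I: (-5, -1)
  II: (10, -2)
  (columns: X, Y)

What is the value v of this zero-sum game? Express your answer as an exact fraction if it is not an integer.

-5/4

Row minima: I → -5, II → -2; maximin = -2.
Column maxima: X → 10, Y → -1; minimax = -1.
-2 ≠ -1, so there is no saddle point; optimal play is mixed.
Let Row play I with probability p. Expected payoff against X: (-5)p + 10(1−p) = −15p + 10; against Y: (-1)p + (-2)(1−p) = p − 2.
Setting these equal: −15p + 10 = p − 2 ⇒ −16p = -12 ⇒ p = 3/4, and the value is (-15)·(3/4) + 10 = -5/4.
For Column: with q = P(X), equating I's and II's payoffs gives −4q − 1 = 12q − 2 ⇒ q = 1/16.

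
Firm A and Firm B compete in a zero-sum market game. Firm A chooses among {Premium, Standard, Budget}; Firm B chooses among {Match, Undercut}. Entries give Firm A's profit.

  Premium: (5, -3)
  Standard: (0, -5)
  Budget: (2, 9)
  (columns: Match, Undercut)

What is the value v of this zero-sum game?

Row minima: Premium → -3, Standard → -5, Budget → 2; maximin = 2.
Column maxima: Match → 5, Undercut → 9; minimax = 5.
2 ≠ 5, so there is no saddle point; optimal play is mixed.
Standard is strictly dominated by Premium, so Firm A never plays it.
On the remaining 2×2 (Premium, Budget vs Match, Undercut):
Let Firm A play Premium with probability p. Expected payoff against Match: 5p + 2(1−p) = 3p + 2; against Undercut: (-3)p + 9(1−p) = −12p + 9.
Setting these equal: 3p + 2 = −12p + 9 ⇒ 15p = 7 ⇒ p = 7/15, and the value is (3)·(7/15) + 2 = 17/5.
For Firm B: with q = P(Match), equating Premium's and Budget's payoffs gives 8q − 3 = −7q + 9 ⇒ q = 4/5.

17/5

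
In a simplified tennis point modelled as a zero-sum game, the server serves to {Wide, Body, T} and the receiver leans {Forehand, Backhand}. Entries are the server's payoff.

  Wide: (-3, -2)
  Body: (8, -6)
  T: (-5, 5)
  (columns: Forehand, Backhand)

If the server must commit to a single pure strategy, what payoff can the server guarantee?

Row minima: Wide → -3, Body → -6, T → -5.
The best of these is -3.

-3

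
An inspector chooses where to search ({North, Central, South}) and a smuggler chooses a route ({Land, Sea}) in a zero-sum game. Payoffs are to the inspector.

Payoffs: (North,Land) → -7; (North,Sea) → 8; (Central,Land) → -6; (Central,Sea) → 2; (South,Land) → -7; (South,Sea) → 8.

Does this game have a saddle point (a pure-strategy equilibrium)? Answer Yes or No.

Yes

Row minima: North → -7, Central → -6, South → -7; maximin = -6.
Column maxima: Land → -6, Sea → 8; minimax = -6.
maximin = minimax = -6, so a saddle point exists.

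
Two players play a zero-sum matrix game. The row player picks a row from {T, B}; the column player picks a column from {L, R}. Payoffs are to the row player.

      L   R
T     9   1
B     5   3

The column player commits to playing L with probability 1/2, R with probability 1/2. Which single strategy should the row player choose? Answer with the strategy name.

Expected payoff of T: (1/2)·9 + (1/2)·1 = 5.
Expected payoff of B: (1/2)·5 + (1/2)·3 = 4.
The largest is 5, so the row player's best response is T.

T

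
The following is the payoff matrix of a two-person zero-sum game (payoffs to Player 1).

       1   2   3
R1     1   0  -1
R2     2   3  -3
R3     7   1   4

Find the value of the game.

Row minima: R1 → -1, R2 → -3, R3 → 1; maximin = 1.
Column maxima: 1 → 7, 2 → 3, 3 → 4; minimax = 3.
1 ≠ 3, so there is no saddle point; optimal play is mixed.
R1 is strictly dominated by R3, so Player 1 never plays it.
1 is strictly dominated by 3 (it gives Player 1 strictly more in every row), so Player 2 never plays it.
On the remaining 2×2 (R2, R3 vs 2, 3):
Let Player 1 play R2 with probability p. Expected payoff against 2: 3p + 1(1−p) = 2p + 1; against 3: (-3)p + 4(1−p) = −7p + 4.
Setting these equal: 2p + 1 = −7p + 4 ⇒ 9p = 3 ⇒ p = 1/3, and the value is (2)·(1/3) + 1 = 5/3.
For Player 2: with q = P(2), equating R2's and R3's payoffs gives 6q − 3 = −3q + 4 ⇒ q = 7/9.

5/3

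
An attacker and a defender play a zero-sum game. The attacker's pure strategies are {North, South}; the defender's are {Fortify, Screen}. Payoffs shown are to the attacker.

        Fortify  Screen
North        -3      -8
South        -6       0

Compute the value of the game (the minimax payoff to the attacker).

-48/11

Row minima: North → -8, South → -6; maximin = -6.
Column maxima: Fortify → -3, Screen → 0; minimax = -3.
-6 ≠ -3, so there is no saddle point; optimal play is mixed.
Let the attacker play North with probability p. Expected payoff against Fortify: (-3)p + (-6)(1−p) = 3p − 6; against Screen: (-8)p + 0(1−p) = −8p.
Setting these equal: 3p − 6 = −8p ⇒ 11p = 6 ⇒ p = 6/11, and the value is (3)·(6/11) − 6 = -48/11.
For the defender: with q = P(Fortify), equating North's and South's payoffs gives 5q − 8 = −6q ⇒ q = 8/11.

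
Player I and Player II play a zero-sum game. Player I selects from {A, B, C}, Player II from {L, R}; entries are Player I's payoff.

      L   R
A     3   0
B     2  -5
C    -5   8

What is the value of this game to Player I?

Row minima: A → 0, B → -5, C → -5; maximin = 0.
Column maxima: L → 3, R → 8; minimax = 3.
0 ≠ 3, so there is no saddle point; optimal play is mixed.
B is strictly dominated by A, so Player I never plays it.
On the remaining 2×2 (A, C vs L, R):
Let Player I play A with probability p. Expected payoff against L: 3p + (-5)(1−p) = 8p − 5; against R: 0p + 8(1−p) = −8p + 8.
Setting these equal: 8p − 5 = −8p + 8 ⇒ 16p = 13 ⇒ p = 13/16, and the value is (8)·(13/16) − 5 = 3/2.
For Player II: with q = P(L), equating A's and C's payoffs gives 3q = −13q + 8 ⇒ q = 1/2.

3/2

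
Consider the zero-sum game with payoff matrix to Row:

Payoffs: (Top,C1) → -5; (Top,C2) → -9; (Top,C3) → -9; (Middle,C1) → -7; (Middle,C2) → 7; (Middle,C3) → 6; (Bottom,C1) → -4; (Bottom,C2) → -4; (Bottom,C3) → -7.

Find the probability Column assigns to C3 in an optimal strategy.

Row minima: Top → -9, Middle → -7, Bottom → -7; maximin = -7.
Column maxima: C1 → -4, C2 → 7, C3 → 6; minimax = -4.
-7 ≠ -4, so there is no saddle point; optimal play is mixed.
Top is strictly dominated by Bottom, so Row never plays it.
With Top eliminated, C2 is strictly dominated by C3 (it gives Row strictly more in every remaining row), so Column never plays it.
On the remaining 2×2 (Middle, Bottom vs C1, C3):
Let Row play Middle with probability p. Expected payoff against C1: (-7)p + (-4)(1−p) = −3p − 4; against C3: 6p + (-7)(1−p) = 13p − 7.
Setting these equal: −3p − 4 = 13p − 7 ⇒ −16p = -3 ⇒ p = 3/16, and the value is (-3)·(3/16) − 4 = -73/16.
For Column: with q = P(C1), equating Middle's and Bottom's payoffs gives −13q + 6 = 3q − 7 ⇒ q = 13/16.

3/16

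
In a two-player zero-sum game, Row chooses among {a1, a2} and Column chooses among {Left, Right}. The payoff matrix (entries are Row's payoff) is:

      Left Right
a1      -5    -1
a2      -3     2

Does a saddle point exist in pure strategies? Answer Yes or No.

Yes

Row minima: a1 → -5, a2 → -3; maximin = -3.
Column maxima: Left → -3, Right → 2; minimax = -3.
maximin = minimax = -3, so a saddle point exists.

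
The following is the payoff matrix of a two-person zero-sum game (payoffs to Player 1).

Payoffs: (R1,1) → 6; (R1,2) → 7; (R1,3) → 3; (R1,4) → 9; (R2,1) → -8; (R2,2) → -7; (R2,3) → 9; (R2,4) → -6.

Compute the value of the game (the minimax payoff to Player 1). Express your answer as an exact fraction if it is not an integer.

Row minima: R1 → 3, R2 → -8; maximin = 3.
Column maxima: 1 → 6, 2 → 7, 3 → 9, 4 → 9; minimax = 6.
3 ≠ 6, so there is no saddle point; optimal play is mixed.
2 is strictly dominated by 1 (it gives Player 1 strictly more in every row), so Player 2 never plays it.
4 is strictly dominated by 1 (it gives Player 1 strictly more in every row), so Player 2 never plays it.
On the remaining 2×2 (R1, R2 vs 1, 3):
Let Player 1 play R1 with probability p. Expected payoff against 1: 6p + (-8)(1−p) = 14p − 8; against 3: 3p + 9(1−p) = −6p + 9.
Setting these equal: 14p − 8 = −6p + 9 ⇒ 20p = 17 ⇒ p = 17/20, and the value is (14)·(17/20) − 8 = 39/10.
For Player 2: with q = P(1), equating R1's and R2's payoffs gives 3q + 3 = −17q + 9 ⇒ q = 3/10.

39/10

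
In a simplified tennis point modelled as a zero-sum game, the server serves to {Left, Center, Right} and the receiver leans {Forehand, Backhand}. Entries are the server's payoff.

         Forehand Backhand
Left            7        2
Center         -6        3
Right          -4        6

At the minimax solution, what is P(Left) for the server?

2/3

Row minima: Left → 2, Center → -6, Right → -4; maximin = 2.
Column maxima: Forehand → 7, Backhand → 6; minimax = 6.
2 ≠ 6, so there is no saddle point; optimal play is mixed.
Center is strictly dominated by Right, so the server never plays it.
On the remaining 2×2 (Left, Right vs Forehand, Backhand):
Let the server play Left with probability p. Expected payoff against Forehand: 7p + (-4)(1−p) = 11p − 4; against Backhand: 2p + 6(1−p) = −4p + 6.
Setting these equal: 11p − 4 = −4p + 6 ⇒ 15p = 10 ⇒ p = 2/3, and the value is (11)·(2/3) − 4 = 10/3.
For the receiver: with q = P(Forehand), equating Left's and Right's payoffs gives 5q + 2 = −10q + 6 ⇒ q = 4/15.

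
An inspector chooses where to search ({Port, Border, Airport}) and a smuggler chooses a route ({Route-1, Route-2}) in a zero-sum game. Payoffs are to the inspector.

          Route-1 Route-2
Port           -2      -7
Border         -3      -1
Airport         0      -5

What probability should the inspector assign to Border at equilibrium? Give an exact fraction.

Row minima: Port → -7, Border → -3, Airport → -5; maximin = -3.
Column maxima: Route-1 → 0, Route-2 → -1; minimax = -1.
-3 ≠ -1, so there is no saddle point; optimal play is mixed.
Port is strictly dominated by Airport, so the inspector never plays it.
On the remaining 2×2 (Border, Airport vs Route-1, Route-2):
Let the inspector play Border with probability p. Expected payoff against Route-1: (-3)p + 0(1−p) = −3p; against Route-2: (-1)p + (-5)(1−p) = 4p − 5.
Setting these equal: −3p = 4p − 5 ⇒ −7p = -5 ⇒ p = 5/7, and the value is (-3)·(5/7) = -15/7.
For the smuggler: with q = P(Route-1), equating Border's and Airport's payoffs gives −2q − 1 = 5q − 5 ⇒ q = 4/7.

5/7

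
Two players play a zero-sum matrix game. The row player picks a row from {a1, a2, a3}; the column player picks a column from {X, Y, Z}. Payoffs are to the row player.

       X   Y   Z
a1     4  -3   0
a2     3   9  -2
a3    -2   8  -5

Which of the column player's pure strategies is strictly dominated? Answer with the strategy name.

Z holds the row player's payoff strictly below X in every row: 0 < 4, -2 < 3, -5 < -2.
So X is strictly dominated for the column player.

X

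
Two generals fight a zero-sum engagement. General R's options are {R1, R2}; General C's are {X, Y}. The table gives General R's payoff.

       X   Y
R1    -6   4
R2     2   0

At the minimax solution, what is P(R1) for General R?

1/6

Row minima: R1 → -6, R2 → 0; maximin = 0.
Column maxima: X → 2, Y → 4; minimax = 2.
0 ≠ 2, so there is no saddle point; optimal play is mixed.
Let General R play R1 with probability p. Expected payoff against X: (-6)p + 2(1−p) = −8p + 2; against Y: 4p + 0(1−p) = 4p.
Setting these equal: −8p + 2 = 4p ⇒ −12p = -2 ⇒ p = 1/6, and the value is (-8)·(1/6) + 2 = 2/3.
For General C: with q = P(X), equating R1's and R2's payoffs gives −10q + 4 = 2q ⇒ q = 1/3.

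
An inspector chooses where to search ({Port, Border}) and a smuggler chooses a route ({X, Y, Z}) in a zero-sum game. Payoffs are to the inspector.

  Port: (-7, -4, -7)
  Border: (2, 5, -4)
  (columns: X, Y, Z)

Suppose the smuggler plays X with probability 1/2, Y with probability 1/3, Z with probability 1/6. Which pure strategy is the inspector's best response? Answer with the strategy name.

Border

Expected payoff of Port: (1/2)·(-7) + (1/3)·(-4) + (1/6)·(-7) = -6.
Expected payoff of Border: (1/2)·2 + (1/3)·5 + (1/6)·(-4) = 2.
The largest is 2, so the inspector's best response is Border.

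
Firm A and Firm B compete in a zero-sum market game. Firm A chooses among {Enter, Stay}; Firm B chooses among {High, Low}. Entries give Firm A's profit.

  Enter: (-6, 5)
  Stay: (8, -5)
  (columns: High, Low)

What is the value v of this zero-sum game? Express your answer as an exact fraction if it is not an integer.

5/12

Row minima: Enter → -6, Stay → -5; maximin = -5.
Column maxima: High → 8, Low → 5; minimax = 5.
-5 ≠ 5, so there is no saddle point; optimal play is mixed.
Let Firm A play Enter with probability p. Expected payoff against High: (-6)p + 8(1−p) = −14p + 8; against Low: 5p + (-5)(1−p) = 10p − 5.
Setting these equal: −14p + 8 = 10p − 5 ⇒ −24p = -13 ⇒ p = 13/24, and the value is (-14)·(13/24) + 8 = 5/12.
For Firm B: with q = P(High), equating Enter's and Stay's payoffs gives −11q + 5 = 13q − 5 ⇒ q = 5/12.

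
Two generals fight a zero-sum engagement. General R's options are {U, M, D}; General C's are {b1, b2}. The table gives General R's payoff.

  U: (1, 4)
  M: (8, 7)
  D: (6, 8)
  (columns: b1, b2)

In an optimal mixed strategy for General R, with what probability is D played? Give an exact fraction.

1/3

Row minima: U → 1, M → 7, D → 6; maximin = 7.
Column maxima: b1 → 8, b2 → 8; minimax = 8.
7 ≠ 8, so there is no saddle point; optimal play is mixed.
U is strictly dominated by M, so General R never plays it.
On the remaining 2×2 (M, D vs b1, b2):
Let General R play M with probability p. Expected payoff against b1: 8p + 6(1−p) = 2p + 6; against b2: 7p + 8(1−p) = −p + 8.
Setting these equal: 2p + 6 = −p + 8 ⇒ 3p = 2 ⇒ p = 2/3, and the value is (2)·(2/3) + 6 = 22/3.
For General C: with q = P(b1), equating M's and D's payoffs gives q + 7 = −2q + 8 ⇒ q = 1/3.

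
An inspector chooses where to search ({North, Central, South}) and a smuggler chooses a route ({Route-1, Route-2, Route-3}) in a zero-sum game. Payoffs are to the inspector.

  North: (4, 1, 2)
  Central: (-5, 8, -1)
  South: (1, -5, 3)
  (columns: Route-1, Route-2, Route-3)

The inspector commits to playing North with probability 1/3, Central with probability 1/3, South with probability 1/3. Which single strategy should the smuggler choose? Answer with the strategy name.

Route-1

If the smuggler plays Route-1, the inspector's expected payoff is (1/3)·4 + (1/3)·(-5) + (1/3)·1 = 0.
If the smuggler plays Route-2, the inspector's expected payoff is (1/3)·1 + (1/3)·8 + (1/3)·(-5) = 4/3.
If the smuggler plays Route-3, the inspector's expected payoff is (1/3)·2 + (1/3)·(-1) + (1/3)·3 = 4/3.
The smuggler minimizes the inspector's payoff; the smallest is 0, so the best response is Route-1.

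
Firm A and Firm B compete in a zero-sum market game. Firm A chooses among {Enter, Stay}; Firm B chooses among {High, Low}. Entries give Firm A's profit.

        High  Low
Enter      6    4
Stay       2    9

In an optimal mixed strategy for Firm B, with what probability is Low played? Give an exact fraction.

4/9

Row minima: Enter → 4, Stay → 2; maximin = 4.
Column maxima: High → 6, Low → 9; minimax = 6.
4 ≠ 6, so there is no saddle point; optimal play is mixed.
Let Firm A play Enter with probability p. Expected payoff against High: 6p + 2(1−p) = 4p + 2; against Low: 4p + 9(1−p) = −5p + 9.
Setting these equal: 4p + 2 = −5p + 9 ⇒ 9p = 7 ⇒ p = 7/9, and the value is (4)·(7/9) + 2 = 46/9.
For Firm B: with q = P(High), equating Enter's and Stay's payoffs gives 2q + 4 = −7q + 9 ⇒ q = 5/9.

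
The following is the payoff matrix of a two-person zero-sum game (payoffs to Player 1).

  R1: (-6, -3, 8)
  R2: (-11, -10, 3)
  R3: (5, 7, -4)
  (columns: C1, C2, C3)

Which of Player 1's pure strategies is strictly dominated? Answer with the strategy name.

R1 gives a strictly higher payoff than R2 against every column: -6 > -11, -3 > -10, 8 > 3.
So R2 is strictly dominated and Player 1 never plays it.

R2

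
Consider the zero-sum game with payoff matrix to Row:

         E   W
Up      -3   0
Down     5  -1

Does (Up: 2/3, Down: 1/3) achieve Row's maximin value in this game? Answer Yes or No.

Against E this mix gives (2/3)·(-3) + (1/3)·5 = -1/3.
Against W this mix gives (2/3)·0 + (1/3)·(-1) = -1/3.
All of Column's active replies (E, W) yield -1/3, and no column does worse for Row. The mix makes Column indifferent and guarantees -1/3, so it is optimal.

Yes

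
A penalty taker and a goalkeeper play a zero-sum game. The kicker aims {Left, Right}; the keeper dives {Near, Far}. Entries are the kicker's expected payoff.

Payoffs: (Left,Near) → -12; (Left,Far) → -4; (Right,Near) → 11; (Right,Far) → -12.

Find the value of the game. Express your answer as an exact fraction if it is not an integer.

-188/31

Row minima: Left → -12, Right → -12; maximin = -12.
Column maxima: Near → 11, Far → -4; minimax = -4.
-12 ≠ -4, so there is no saddle point; optimal play is mixed.
Let the kicker play Left with probability p. Expected payoff against Near: (-12)p + 11(1−p) = −23p + 11; against Far: (-4)p + (-12)(1−p) = 8p − 12.
Setting these equal: −23p + 11 = 8p − 12 ⇒ −31p = -23 ⇒ p = 23/31, and the value is (-23)·(23/31) + 11 = -188/31.
For the keeper: with q = P(Near), equating Left's and Right's payoffs gives −8q − 4 = 23q − 12 ⇒ q = 8/31.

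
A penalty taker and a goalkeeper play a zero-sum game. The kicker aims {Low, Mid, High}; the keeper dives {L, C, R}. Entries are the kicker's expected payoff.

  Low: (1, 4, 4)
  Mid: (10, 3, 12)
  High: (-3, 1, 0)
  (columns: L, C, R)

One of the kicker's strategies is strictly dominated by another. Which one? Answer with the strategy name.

High

Low gives a strictly higher payoff than High against every column: 1 > -3, 4 > 1, 4 > 0.
So High is strictly dominated and the kicker never plays it.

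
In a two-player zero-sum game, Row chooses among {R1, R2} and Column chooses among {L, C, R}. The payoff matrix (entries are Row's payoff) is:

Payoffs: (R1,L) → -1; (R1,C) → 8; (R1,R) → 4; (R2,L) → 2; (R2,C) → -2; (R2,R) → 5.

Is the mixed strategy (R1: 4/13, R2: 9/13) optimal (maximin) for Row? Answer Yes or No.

Against L this mix gives (4/13)·(-1) + (9/13)·2 = 14/13.
Against C this mix gives (4/13)·8 + (9/13)·(-2) = 14/13.
Against R this mix gives (4/13)·4 + (9/13)·5 = 61/13.
All of Column's active replies (L, C) yield 14/13, and no column does worse for Row. The mix makes Column indifferent and guarantees 14/13, so it is optimal.

Yes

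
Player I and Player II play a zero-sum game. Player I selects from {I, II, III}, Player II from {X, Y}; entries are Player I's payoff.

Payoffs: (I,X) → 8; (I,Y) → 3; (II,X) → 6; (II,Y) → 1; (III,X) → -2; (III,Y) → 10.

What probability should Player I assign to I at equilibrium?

Row minima: I → 3, II → 1, III → -2; maximin = 3.
Column maxima: X → 8, Y → 10; minimax = 8.
3 ≠ 8, so there is no saddle point; optimal play is mixed.
II is strictly dominated by I, so Player I never plays it.
On the remaining 2×2 (I, III vs X, Y):
Let Player I play I with probability p. Expected payoff against X: 8p + (-2)(1−p) = 10p − 2; against Y: 3p + 10(1−p) = −7p + 10.
Setting these equal: 10p − 2 = −7p + 10 ⇒ 17p = 12 ⇒ p = 12/17, and the value is (10)·(12/17) − 2 = 86/17.
For Player II: with q = P(X), equating I's and III's payoffs gives 5q + 3 = −12q + 10 ⇒ q = 7/17.

12/17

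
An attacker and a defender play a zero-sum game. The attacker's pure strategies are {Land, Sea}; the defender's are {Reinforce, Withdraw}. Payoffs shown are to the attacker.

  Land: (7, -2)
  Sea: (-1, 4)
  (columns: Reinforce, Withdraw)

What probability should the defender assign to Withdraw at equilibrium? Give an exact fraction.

4/7

Row minima: Land → -2, Sea → -1; maximin = -1.
Column maxima: Reinforce → 7, Withdraw → 4; minimax = 4.
-1 ≠ 4, so there is no saddle point; optimal play is mixed.
Let the attacker play Land with probability p. Expected payoff against Reinforce: 7p + (-1)(1−p) = 8p − 1; against Withdraw: (-2)p + 4(1−p) = −6p + 4.
Setting these equal: 8p − 1 = −6p + 4 ⇒ 14p = 5 ⇒ p = 5/14, and the value is (8)·(5/14) − 1 = 13/7.
For the defender: with q = P(Reinforce), equating Land's and Sea's payoffs gives 9q − 2 = −5q + 4 ⇒ q = 3/7.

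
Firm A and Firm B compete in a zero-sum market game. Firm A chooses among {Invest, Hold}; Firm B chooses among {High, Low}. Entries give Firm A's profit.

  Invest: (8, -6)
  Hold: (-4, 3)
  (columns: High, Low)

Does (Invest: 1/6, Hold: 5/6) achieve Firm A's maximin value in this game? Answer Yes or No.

Against High this mix gives (1/6)·8 + (5/6)·(-4) = -2.
Against Low this mix gives (1/6)·(-6) + (5/6)·3 = 3/2.
Firm B will play High, holding Firm A to -2. Shifting weight toward the row that does better against High would raise this floor (the equalizing mix achieves 0 against both High and Low), so the proposed strategy is not optimal.

No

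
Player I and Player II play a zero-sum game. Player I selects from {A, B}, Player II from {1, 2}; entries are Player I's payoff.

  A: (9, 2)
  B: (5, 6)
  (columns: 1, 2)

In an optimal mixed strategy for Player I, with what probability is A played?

Row minima: A → 2, B → 5; maximin = 5.
Column maxima: 1 → 9, 2 → 6; minimax = 6.
5 ≠ 6, so there is no saddle point; optimal play is mixed.
Let Player I play A with probability p. Expected payoff against 1: 9p + 5(1−p) = 4p + 5; against 2: 2p + 6(1−p) = −4p + 6.
Setting these equal: 4p + 5 = −4p + 6 ⇒ 8p = 1 ⇒ p = 1/8, and the value is (4)·(1/8) + 5 = 11/2.
For Player II: with q = P(1), equating A's and B's payoffs gives 7q + 2 = −q + 6 ⇒ q = 1/2.

1/8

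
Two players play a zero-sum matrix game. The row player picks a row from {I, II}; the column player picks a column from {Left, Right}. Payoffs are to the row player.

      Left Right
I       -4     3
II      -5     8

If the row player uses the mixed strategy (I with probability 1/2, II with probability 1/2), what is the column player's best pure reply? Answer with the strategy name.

If the column player plays Left, the row player's expected payoff is (1/2)·(-4) + (1/2)·(-5) = -9/2.
If the column player plays Right, the row player's expected payoff is (1/2)·3 + (1/2)·8 = 11/2.
The column player minimizes the row player's payoff; the smallest is -9/2, so the best response is Left.

Left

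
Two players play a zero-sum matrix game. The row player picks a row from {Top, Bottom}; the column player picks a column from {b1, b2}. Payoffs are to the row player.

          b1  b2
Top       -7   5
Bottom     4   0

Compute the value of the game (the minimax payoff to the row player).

Row minima: Top → -7, Bottom → 0; maximin = 0.
Column maxima: b1 → 4, b2 → 5; minimax = 4.
0 ≠ 4, so there is no saddle point; optimal play is mixed.
Let the row player play Top with probability p. Expected payoff against b1: (-7)p + 4(1−p) = −11p + 4; against b2: 5p + 0(1−p) = 5p.
Setting these equal: −11p + 4 = 5p ⇒ −16p = -4 ⇒ p = 1/4, and the value is (-11)·(1/4) + 4 = 5/4.
For the column player: with q = P(b1), equating Top's and Bottom's payoffs gives −12q + 5 = 4q ⇒ q = 5/16.

5/4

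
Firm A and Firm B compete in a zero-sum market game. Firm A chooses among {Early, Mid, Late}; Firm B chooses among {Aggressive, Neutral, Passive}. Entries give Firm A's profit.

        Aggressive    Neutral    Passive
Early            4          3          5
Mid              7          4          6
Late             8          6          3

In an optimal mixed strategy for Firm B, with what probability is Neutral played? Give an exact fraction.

3/5

Row minima: Early → 3, Mid → 4, Late → 3; maximin = 4.
Column maxima: Aggressive → 8, Neutral → 6, Passive → 6; minimax = 6.
4 ≠ 6, so there is no saddle point; optimal play is mixed.
Early is strictly dominated by Mid, so Firm A never plays it.
Aggressive is strictly dominated by Neutral (it gives Firm A strictly more in every row), so Firm B never plays it.
On the remaining 2×2 (Mid, Late vs Neutral, Passive):
Let Firm A play Mid with probability p. Expected payoff against Neutral: 4p + 6(1−p) = −2p + 6; against Passive: 6p + 3(1−p) = 3p + 3.
Setting these equal: −2p + 6 = 3p + 3 ⇒ −5p = -3 ⇒ p = 3/5, and the value is (-2)·(3/5) + 6 = 24/5.
For Firm B: with q = P(Neutral), equating Mid's and Late's payoffs gives −2q + 6 = 3q + 3 ⇒ q = 3/5.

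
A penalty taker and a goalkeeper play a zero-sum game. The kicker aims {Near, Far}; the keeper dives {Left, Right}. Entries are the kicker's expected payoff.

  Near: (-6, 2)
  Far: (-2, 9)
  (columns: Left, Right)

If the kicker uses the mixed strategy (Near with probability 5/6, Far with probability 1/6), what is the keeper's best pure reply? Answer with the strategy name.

If the keeper plays Left, the kicker's expected payoff is (5/6)·(-6) + (1/6)·(-2) = -16/3.
If the keeper plays Right, the kicker's expected payoff is (5/6)·2 + (1/6)·9 = 19/6.
The keeper minimizes the kicker's payoff; the smallest is -16/3, so the best response is Left.

Left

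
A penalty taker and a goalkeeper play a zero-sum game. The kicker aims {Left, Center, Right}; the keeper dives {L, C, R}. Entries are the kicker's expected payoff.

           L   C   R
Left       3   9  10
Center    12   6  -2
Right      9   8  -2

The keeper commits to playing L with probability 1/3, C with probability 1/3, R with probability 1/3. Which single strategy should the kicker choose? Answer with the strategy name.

Expected payoff of Left: (1/3)·3 + (1/3)·9 + (1/3)·10 = 22/3.
Expected payoff of Center: (1/3)·12 + (1/3)·6 + (1/3)·(-2) = 16/3.
Expected payoff of Right: (1/3)·9 + (1/3)·8 + (1/3)·(-2) = 5.
The largest is 22/3, so the kicker's best response is Left.

Left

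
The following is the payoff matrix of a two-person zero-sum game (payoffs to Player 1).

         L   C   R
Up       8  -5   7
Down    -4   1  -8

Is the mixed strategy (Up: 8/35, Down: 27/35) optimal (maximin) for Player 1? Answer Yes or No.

Against L this mix gives (8/35)·8 + (27/35)·(-4) = -44/35.
Against C this mix gives (8/35)·(-5) + (27/35)·1 = -13/35.
Against R this mix gives (8/35)·7 + (27/35)·(-8) = -32/7.
Player 2 will play R, holding Player 1 to -32/7. Shifting weight toward the row that does better against R would raise this floor (the equalizing mix achieves -11/7 against both R and C), so the proposed strategy is not optimal.

No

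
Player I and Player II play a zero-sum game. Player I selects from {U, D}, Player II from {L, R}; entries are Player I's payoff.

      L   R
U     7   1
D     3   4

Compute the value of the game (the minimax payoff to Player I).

25/7

Row minima: U → 1, D → 3; maximin = 3.
Column maxima: L → 7, R → 4; minimax = 4.
3 ≠ 4, so there is no saddle point; optimal play is mixed.
Let Player I play U with probability p. Expected payoff against L: 7p + 3(1−p) = 4p + 3; against R: 1p + 4(1−p) = −3p + 4.
Setting these equal: 4p + 3 = −3p + 4 ⇒ 7p = 1 ⇒ p = 1/7, and the value is (4)·(1/7) + 3 = 25/7.
For Player II: with q = P(L), equating U's and D's payoffs gives 6q + 1 = −q + 4 ⇒ q = 3/7.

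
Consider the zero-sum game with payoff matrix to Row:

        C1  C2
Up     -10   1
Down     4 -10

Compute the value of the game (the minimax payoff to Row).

Row minima: Up → -10, Down → -10; maximin = -10.
Column maxima: C1 → 4, C2 → 1; minimax = 1.
-10 ≠ 1, so there is no saddle point; optimal play is mixed.
Let Row play Up with probability p. Expected payoff against C1: (-10)p + 4(1−p) = −14p + 4; against C2: 1p + (-10)(1−p) = 11p − 10.
Setting these equal: −14p + 4 = 11p − 10 ⇒ −25p = -14 ⇒ p = 14/25, and the value is (-14)·(14/25) + 4 = -96/25.
For Column: with q = P(C1), equating Up's and Down's payoffs gives −11q + 1 = 14q − 10 ⇒ q = 11/25.

-96/25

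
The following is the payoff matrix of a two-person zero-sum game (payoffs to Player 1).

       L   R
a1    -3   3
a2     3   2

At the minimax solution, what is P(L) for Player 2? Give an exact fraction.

1/7

Row minima: a1 → -3, a2 → 2; maximin = 2.
Column maxima: L → 3, R → 3; minimax = 3.
2 ≠ 3, so there is no saddle point; optimal play is mixed.
Let Player 1 play a1 with probability p. Expected payoff against L: (-3)p + 3(1−p) = −6p + 3; against R: 3p + 2(1−p) = p + 2.
Setting these equal: −6p + 3 = p + 2 ⇒ −7p = -1 ⇒ p = 1/7, and the value is (-6)·(1/7) + 3 = 15/7.
For Player 2: with q = P(L), equating a1's and a2's payoffs gives −6q + 3 = q + 2 ⇒ q = 1/7.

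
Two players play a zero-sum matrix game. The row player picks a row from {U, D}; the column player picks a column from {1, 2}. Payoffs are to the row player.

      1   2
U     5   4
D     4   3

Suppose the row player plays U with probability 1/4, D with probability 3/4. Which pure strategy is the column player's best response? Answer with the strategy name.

2

If the column player plays 1, the row player's expected payoff is (1/4)·5 + (3/4)·4 = 17/4.
If the column player plays 2, the row player's expected payoff is (1/4)·4 + (3/4)·3 = 13/4.
The column player minimizes the row player's payoff; the smallest is 13/4, so the best response is 2.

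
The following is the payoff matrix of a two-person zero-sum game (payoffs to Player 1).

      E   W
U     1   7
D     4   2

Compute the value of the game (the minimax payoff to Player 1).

Row minima: U → 1, D → 2; maximin = 2.
Column maxima: E → 4, W → 7; minimax = 4.
2 ≠ 4, so there is no saddle point; optimal play is mixed.
Let Player 1 play U with probability p. Expected payoff against E: 1p + 4(1−p) = −3p + 4; against W: 7p + 2(1−p) = 5p + 2.
Setting these equal: −3p + 4 = 5p + 2 ⇒ −8p = -2 ⇒ p = 1/4, and the value is (-3)·(1/4) + 4 = 13/4.
For Player 2: with q = P(E), equating U's and D's payoffs gives −6q + 7 = 2q + 2 ⇒ q = 5/8.

13/4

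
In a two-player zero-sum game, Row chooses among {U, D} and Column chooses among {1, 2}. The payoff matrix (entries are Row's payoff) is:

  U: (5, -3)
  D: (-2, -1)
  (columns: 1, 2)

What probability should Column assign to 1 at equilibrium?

Row minima: U → -3, D → -2; maximin = -2.
Column maxima: 1 → 5, 2 → -1; minimax = -1.
-2 ≠ -1, so there is no saddle point; optimal play is mixed.
Let Row play U with probability p. Expected payoff against 1: 5p + (-2)(1−p) = 7p − 2; against 2: (-3)p + (-1)(1−p) = −2p − 1.
Setting these equal: 7p − 2 = −2p − 1 ⇒ 9p = 1 ⇒ p = 1/9, and the value is (7)·(1/9) − 2 = -11/9.
For Column: with q = P(1), equating U's and D's payoffs gives 8q − 3 = −q − 1 ⇒ q = 2/9.

2/9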